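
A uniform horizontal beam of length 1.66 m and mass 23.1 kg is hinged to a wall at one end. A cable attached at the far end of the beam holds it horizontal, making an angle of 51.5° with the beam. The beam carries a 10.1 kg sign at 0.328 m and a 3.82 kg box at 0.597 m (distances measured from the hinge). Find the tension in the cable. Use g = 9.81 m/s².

Sum moments about the hinge (the unknown hinge reaction has zero arm there).
Beam weight: 23.1 × 9.81 = 226.6 N down at 0.83 m → arm 0.83 m, τ = 226.6 × 0.83 = 188.1 N·m clockwise.
Sign: 10.1 × 9.81 = 99.08 N down at 0.328 m → arm 0.328 m, τ = 99.08 × 0.328 = 32.5 N·m clockwise.
Box: 3.82 × 9.81 = 37.47 N down at 0.597 m → arm 0.597 m, τ = 37.47 × 0.597 = 22.37 N·m clockwise.
Total clockwise load moment = 243 N·m.
The cable tension T acts at 1.66 m; only its component perpendicular to the beam, T sinθ, produces torque. sin 51.5° = 0.7826.
Setting net torque to zero: T × 1.66 × 0.7826 = 243 → T = 243 / 1.299 = 187 N.

T ≈ 187 N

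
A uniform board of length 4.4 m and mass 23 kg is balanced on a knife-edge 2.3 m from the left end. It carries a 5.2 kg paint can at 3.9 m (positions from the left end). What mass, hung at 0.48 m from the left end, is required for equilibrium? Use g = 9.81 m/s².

m ≈ 3.31 kg

About the knife-edge (at 2.3 m from the left end):
Beam weight: 23 × 9.81 = 225.6 N down at 2.2 m → arm 0.1 m, τ = 225.6 × 0.1 = 22.56 N·m counterclockwise.
Paint can: 5.2 × 9.81 = 51.01 N down at 3.9 m → arm 1.6 m, τ = 51.01 × 1.6 = 81.62 N·m clockwise.
Net moment of known loads = 59.06 N·m clockwise.
An unknown mass m at 0.48 m has arm 1.82 m; its moment is m·g·1.82 counterclockwise.
Setting net torque to zero: m × 9.81 × 1.82 = 59.06 → m = 59.06 / (9.81 × 1.82) = 3.31 kg.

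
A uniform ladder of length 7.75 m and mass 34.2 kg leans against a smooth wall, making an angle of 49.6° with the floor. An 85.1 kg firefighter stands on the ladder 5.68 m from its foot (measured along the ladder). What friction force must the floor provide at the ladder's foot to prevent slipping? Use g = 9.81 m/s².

f ≈ 663 N

About the foot of the ladder:
Ladder weight 34.2×9.81 = 335.5 N acts at 3.875 m along the ladder; its horizontal arm is 3.875·cos49.6° = 2.511 m → τ = 842.4 N·m clockwise.
Firefighter: 85.1×9.81 = 834.8 N at 5.68 m → arm 3.681 m → τ = 3073 N·m clockwise.
Wall normal N acts horizontally at the top; its moment arm is the height L sinθ = 7.75·sin49.6° = 5.902 m, counterclockwise.
Balancing moments: N × 5.902 = 3915, giving N = 663 N.
ΣFx = 0: friction at the foot balances the wall's push, so f = N_wall = 663 N.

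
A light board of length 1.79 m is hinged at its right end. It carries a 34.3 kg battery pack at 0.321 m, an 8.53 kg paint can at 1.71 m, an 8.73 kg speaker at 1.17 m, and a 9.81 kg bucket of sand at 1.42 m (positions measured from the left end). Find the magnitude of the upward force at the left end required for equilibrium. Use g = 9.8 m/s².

About the right end:
Battery pack: 34.3 × 9.8 = 336.1 N down at 0.321 m → arm 1.469 m, τ = 336.1 × 1.469 = 493.7 N·m counterclockwise.
Paint can: 8.53 × 9.8 = 83.59 N down at 1.71 m → arm 0.08 m, τ = 83.59 × 0.08 = 6.687 N·m counterclockwise.
Speaker: 8.73 × 9.8 = 85.55 N down at 1.17 m → arm 0.62 m, τ = 85.55 × 0.62 = 53.04 N·m counterclockwise.
Bucket of sand: 9.81 × 9.8 = 96.14 N down at 1.42 m → arm 0.37 m, τ = 96.14 × 0.37 = 35.57 N·m counterclockwise.
Net moment of the loads = 589 N·m counterclockwise.
The upward force F acts at the left end, arm 1.79 m, giving F × 1.79 clockwise.
Στ = 0 ⇒ F × 1.79 = 589 ⇒ F = 589 / 1.79 = 329 N.

F ≈ 329 N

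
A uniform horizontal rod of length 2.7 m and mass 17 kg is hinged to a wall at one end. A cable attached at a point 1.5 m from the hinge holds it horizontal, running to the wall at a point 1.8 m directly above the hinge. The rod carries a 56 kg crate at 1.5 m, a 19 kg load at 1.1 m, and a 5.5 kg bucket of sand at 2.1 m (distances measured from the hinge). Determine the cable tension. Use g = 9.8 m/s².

T ≈ 1190 N

Choose the hinge as the axis so the unknown hinge reaction has zero arm there.
Beam weight: 17 × 9.8 = 166.6 N down at 1.35 m → arm 1.35 m, τ = 166.6 × 1.35 = 224.9 N·m clockwise.
Crate: 56 × 9.8 = 548.8 N down at 1.5 m → arm 1.5 m, τ = 548.8 × 1.5 = 823.2 N·m clockwise.
Load: 19 × 9.8 = 186.2 N down at 1.1 m → arm 1.1 m, τ = 186.2 × 1.1 = 204.8 N·m clockwise.
Bucket of sand: 5.5 × 9.8 = 53.9 N down at 2.1 m → arm 2.1 m, τ = 53.9 × 2.1 = 113.2 N·m clockwise.
Total clockwise load moment = 1366 N·m.
The cable tension T acts at 1.5 m; only its component perpendicular to the rod, T sinθ, produces torque. sinθ = h/√(h²+d²) = 1.8/√(1.8²+1.5²) = 0.7682.
Setting net torque to zero: T × 1.5 × 0.7682 = 1366 → T = 1366 / 1.152 = 1190 N.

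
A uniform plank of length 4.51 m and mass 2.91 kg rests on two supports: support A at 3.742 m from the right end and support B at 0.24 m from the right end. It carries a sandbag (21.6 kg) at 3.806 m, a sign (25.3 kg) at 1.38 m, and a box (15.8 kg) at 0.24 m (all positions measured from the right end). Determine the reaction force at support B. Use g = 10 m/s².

R_B ≈ 337 N

Take moments about support A.
Beam weight: 2.91 × 10 = 29.1 N down at 2.255 m → arm 1.487 m, τ = 29.1 × 1.487 = 43.27 N·m clockwise.
Sandbag: 21.6 × 10 = 216 N down at 3.806 m → arm 0.064 m, τ = 216 × 0.064 = 13.82 N·m counterclockwise.
Sign: 25.3 × 10 = 253 N down at 1.38 m → arm 2.362 m, τ = 253 × 2.362 = 597.6 N·m clockwise.
Box: 15.8 × 10 = 158 N down at 0.24 m → arm 3.502 m, τ = 158 × 3.502 = 553.3 N·m clockwise.
Net load moment about support A = 1180 N·m clockwise.
Reaction R at support B is upward at 0.24 m, arm 3.502 m → moment R × 3.502 counterclockwise.
Στ = 0 ⇒ R × 3.502 = 1180 ⇒ R = 337 N.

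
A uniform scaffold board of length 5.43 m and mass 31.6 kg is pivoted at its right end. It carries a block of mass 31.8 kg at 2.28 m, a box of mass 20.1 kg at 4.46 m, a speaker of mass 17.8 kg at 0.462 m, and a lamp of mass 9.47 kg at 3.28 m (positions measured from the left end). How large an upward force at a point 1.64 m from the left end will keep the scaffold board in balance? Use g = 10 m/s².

Take moments about the right end.
Beam weight: 31.6 × 10 = 316 N down at 2.715 m → arm 2.715 m, τ = 316 × 2.715 = 857.9 N·m counterclockwise.
Block: 31.8 × 10 = 318 N down at 2.28 m → arm 3.15 m, τ = 318 × 3.15 = 1002 N·m counterclockwise.
Box: 20.1 × 10 = 201 N down at 4.46 m → arm 0.97 m, τ = 201 × 0.97 = 195 N·m counterclockwise.
Speaker: 17.8 × 10 = 178 N down at 0.462 m → arm 4.968 m, τ = 178 × 4.968 = 884.3 N·m counterclockwise.
Lamp: 9.47 × 10 = 94.7 N down at 3.28 m → arm 2.15 m, τ = 94.7 × 2.15 = 203.6 N·m counterclockwise.
Net moment of the loads = 3143 N·m counterclockwise.
The upward force F acts at a point 1.64 m from the left end, arm 3.79 m, giving F × 3.79 clockwise.
For rotational equilibrium, F × 3.79 = 3143, so F = 3143 / 3.79 = 829 N.

F ≈ 829 N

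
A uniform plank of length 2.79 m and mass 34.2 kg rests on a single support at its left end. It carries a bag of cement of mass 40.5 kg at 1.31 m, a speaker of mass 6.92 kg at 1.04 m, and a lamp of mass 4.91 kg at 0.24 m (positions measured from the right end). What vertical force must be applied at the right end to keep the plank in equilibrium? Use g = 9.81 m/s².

F ≈ 465 N

Taking torques about the left end:
Beam weight: 34.2 × 9.81 = 335.5 N down at 1.395 m → arm 1.395 m, τ = 335.5 × 1.395 = 468 N·m clockwise.
Bag of cement: 40.5 × 9.81 = 397.3 N down at 1.31 m → arm 1.48 m, τ = 397.3 × 1.48 = 588 N·m clockwise.
Speaker: 6.92 × 9.81 = 67.89 N down at 1.04 m → arm 1.75 m, τ = 67.89 × 1.75 = 118.8 N·m clockwise.
Lamp: 4.91 × 9.81 = 48.17 N down at 0.24 m → arm 2.55 m, τ = 48.17 × 2.55 = 122.8 N·m clockwise.
Net moment of the loads = 1298 N·m clockwise.
The upward force F acts at the right end, arm 2.79 m, giving F × 2.79 counterclockwise.
Setting net torque to zero: F × 2.79 = 1298 → F = 1298 / 2.79 = 465 N.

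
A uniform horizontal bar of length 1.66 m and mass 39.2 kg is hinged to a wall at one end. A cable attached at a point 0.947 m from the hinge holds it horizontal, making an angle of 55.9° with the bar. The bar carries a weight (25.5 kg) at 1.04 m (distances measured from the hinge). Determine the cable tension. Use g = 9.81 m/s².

T ≈ 739 N

Choose the hinge as the axis so the unknown hinge reaction has zero arm there.
Beam weight: 39.2 × 9.81 = 384.6 N down at 0.83 m → arm 0.83 m, τ = 384.6 × 0.83 = 319.2 N·m clockwise.
Weight: 25.5 × 9.81 = 250.2 N down at 1.04 m → arm 1.04 m, τ = 250.2 × 1.04 = 260.2 N·m clockwise.
Total clockwise load moment = 579.4 N·m.
The cable tension T acts at 0.947 m; only its component perpendicular to the bar, T sinθ, produces torque. sin 55.9° = 0.8281.
Balancing moments: T × 0.947 × 0.8281 = 579.4, giving T = 579.4 / 0.7842 = 739 N.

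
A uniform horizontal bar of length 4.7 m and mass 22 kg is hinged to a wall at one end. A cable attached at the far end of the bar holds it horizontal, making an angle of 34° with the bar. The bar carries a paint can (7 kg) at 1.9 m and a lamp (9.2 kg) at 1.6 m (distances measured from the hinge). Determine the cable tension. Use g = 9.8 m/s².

Take moments about the hinge.
Beam weight: 22 × 9.8 = 215.6 N down at 2.35 m → arm 2.35 m, τ = 215.6 × 2.35 = 506.7 N·m clockwise.
Paint can: 7 × 9.8 = 68.6 N down at 1.9 m → arm 1.9 m, τ = 68.6 × 1.9 = 130.3 N·m clockwise.
Lamp: 9.2 × 9.8 = 90.16 N down at 1.6 m → arm 1.6 m, τ = 90.16 × 1.6 = 144.3 N·m clockwise.
Total clockwise load moment = 781.3 N·m.
The cable tension T acts at 4.7 m; only its component perpendicular to the bar, T sinθ, produces torque. sin 34° = 0.5592.
Στ = 0 ⇒ T × 4.7 × 0.5592 = 781.3 ⇒ T = 781.3 / 2.628 = 297 N.

T ≈ 297 N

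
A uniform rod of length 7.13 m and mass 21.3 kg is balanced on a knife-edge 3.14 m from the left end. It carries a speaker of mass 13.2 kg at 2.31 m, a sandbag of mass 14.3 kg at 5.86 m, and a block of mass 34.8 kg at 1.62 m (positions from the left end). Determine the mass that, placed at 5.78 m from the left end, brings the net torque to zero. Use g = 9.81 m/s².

m ≈ 6.02 kg

About the knife-edge (at 3.14 m from the left end):
Beam weight: 21.3 × 9.81 = 209 N down at 3.565 m → arm 0.425 m, τ = 209 × 0.425 = 88.83 N·m clockwise.
Speaker: 13.2 × 9.81 = 129.5 N down at 2.31 m → arm 0.83 m, τ = 129.5 × 0.83 = 107.5 N·m counterclockwise.
Sandbag: 14.3 × 9.81 = 140.3 N down at 5.86 m → arm 2.72 m, τ = 140.3 × 2.72 = 381.6 N·m clockwise.
Block: 34.8 × 9.81 = 341.4 N down at 1.62 m → arm 1.52 m, τ = 341.4 × 1.52 = 518.9 N·m counterclockwise.
Net moment of known loads = 156 N·m counterclockwise.
An unknown mass m at 5.78 m has arm 2.64 m; its moment is m·g·2.64 clockwise.
Setting net torque to zero: m × 9.81 × 2.64 = 156 → m = 156 / (9.81 × 2.64) = 6.02 kg.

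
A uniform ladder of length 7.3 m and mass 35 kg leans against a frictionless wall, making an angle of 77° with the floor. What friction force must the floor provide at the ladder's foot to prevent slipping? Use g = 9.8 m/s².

f ≈ 39.6 N

Take moments about the foot of the ladder.
Ladder weight 35×9.8 = 343 N acts at 3.65 m along the ladder; its horizontal arm is 3.65·cos77° = 0.8211 m → τ = 281.6 N·m clockwise.
Wall normal N acts horizontally at the top; its moment arm is the height L sinθ = 7.3·sin77° = 7.113 m, counterclockwise.
Balancing moments: N × 7.113 = 281.6, giving N = 39.6 N.
ΣFx = 0: friction at the foot balances the wall's push, so f = N_wall = 39.6 N.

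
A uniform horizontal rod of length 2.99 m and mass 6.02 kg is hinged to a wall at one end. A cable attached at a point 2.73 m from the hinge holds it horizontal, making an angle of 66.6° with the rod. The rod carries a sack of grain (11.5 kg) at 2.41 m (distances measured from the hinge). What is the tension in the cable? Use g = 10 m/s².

T ≈ 147 N

Taking torques about the hinge:
Beam weight: 6.02 × 10 = 60.2 N down at 1.495 m → arm 1.495 m, τ = 60.2 × 1.495 = 90 N·m clockwise.
Sack of grain: 11.5 × 10 = 115 N down at 2.41 m → arm 2.41 m, τ = 115 × 2.41 = 277.2 N·m clockwise.
Total clockwise load moment = 367.2 N·m.
The cable tension T acts at 2.73 m; only its component perpendicular to the rod, T sinθ, produces torque. sin 66.6° = 0.9178.
Στ = 0 ⇒ T × 2.73 × 0.9178 = 367.2 ⇒ T = 367.2 / 2.506 = 147 N.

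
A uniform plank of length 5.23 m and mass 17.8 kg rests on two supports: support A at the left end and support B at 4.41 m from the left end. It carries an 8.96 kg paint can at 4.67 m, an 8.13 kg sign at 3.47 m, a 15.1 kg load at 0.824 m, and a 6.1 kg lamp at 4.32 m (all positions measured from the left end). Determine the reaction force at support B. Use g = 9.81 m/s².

Take moments about support A.
Beam weight: 17.8 × 9.81 = 174.6 N down at 2.615 m → arm 2.615 m, τ = 174.6 × 2.615 = 456.6 N·m clockwise.
Paint can: 8.96 × 9.81 = 87.9 N down at 4.67 m → arm 4.67 m, τ = 87.9 × 4.67 = 410.5 N·m clockwise.
Sign: 8.13 × 9.81 = 79.76 N down at 3.47 m → arm 3.47 m, τ = 79.76 × 3.47 = 276.8 N·m clockwise.
Load: 15.1 × 9.81 = 148.1 N down at 0.824 m → arm 0.824 m, τ = 148.1 × 0.824 = 122 N·m clockwise.
Lamp: 6.1 × 9.81 = 59.84 N down at 4.32 m → arm 4.32 m, τ = 59.84 × 4.32 = 258.5 N·m clockwise.
Net load moment about support A = 1524 N·m clockwise.
Reaction R at support B is upward at 4.41 m, arm 4.41 m → moment R × 4.41 counterclockwise.
Balancing moments: R × 4.41 = 1524, giving R = 346 N.

R_B ≈ 346 N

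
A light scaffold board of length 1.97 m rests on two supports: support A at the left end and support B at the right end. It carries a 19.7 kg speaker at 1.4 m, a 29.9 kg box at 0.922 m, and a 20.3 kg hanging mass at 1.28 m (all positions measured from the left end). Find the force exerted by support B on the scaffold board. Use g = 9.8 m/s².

R_B ≈ 404 N

Choose support A as the axis so its reaction then has zero moment arm.
Speaker: 19.7 × 9.8 = 193.1 N down at 1.4 m → arm 1.4 m, τ = 193.1 × 1.4 = 270.3 N·m clockwise.
Box: 29.9 × 9.8 = 293 N down at 0.922 m → arm 0.922 m, τ = 293 × 0.922 = 270.1 N·m clockwise.
Hanging mass: 20.3 × 9.8 = 198.9 N down at 1.28 m → arm 1.28 m, τ = 198.9 × 1.28 = 254.6 N·m clockwise.
Net load moment about support A = 795 N·m clockwise.
Reaction R at support B is upward at 1.97 m, arm 1.97 m → moment R × 1.97 counterclockwise.
Setting net torque to zero: R × 1.97 = 795 → R = 404 N.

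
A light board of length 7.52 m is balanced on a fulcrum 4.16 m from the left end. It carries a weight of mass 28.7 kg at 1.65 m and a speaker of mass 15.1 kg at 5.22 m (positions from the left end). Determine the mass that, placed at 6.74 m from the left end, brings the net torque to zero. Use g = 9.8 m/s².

Taking torques about the fulcrum (at 4.16 m from the left end):
Weight: 28.7 × 9.8 = 281.3 N down at 1.65 m → arm 2.51 m, τ = 281.3 × 2.51 = 706.1 N·m counterclockwise.
Speaker: 15.1 × 9.8 = 148 N down at 5.22 m → arm 1.06 m, τ = 148 × 1.06 = 156.9 N·m clockwise.
Net moment of known loads = 549.2 N·m counterclockwise.
An unknown mass m at 6.74 m has arm 2.58 m; its moment is m·g·2.58 clockwise.
For rotational equilibrium, m × 9.8 × 2.58 = 549.2, so m = 549.2 / (9.8 × 2.58) = 21.7 kg.

m ≈ 21.7 kg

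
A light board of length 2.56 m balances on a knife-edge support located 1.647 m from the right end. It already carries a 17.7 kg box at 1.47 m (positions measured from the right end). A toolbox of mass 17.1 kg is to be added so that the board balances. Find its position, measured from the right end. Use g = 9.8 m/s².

x ≈ 1.83 m from the right end

Sum moments about the knife-edge support (at 1.647 m from the right end) (the support reaction has zero arm there).
Box: 17.7 × 9.8 = 173.5 N down at 1.47 m → arm 0.177 m, τ = 173.5 × 0.177 = 30.71 N·m clockwise.
Net moment of existing loads = 30.71 N·m clockwise.
The toolbox weighs 17.1 × 9.8 = 167.6 N and must supply an equal counterclockwise moment, so its lever arm about the knife-edge support is 30.71 / 167.6 = 0.183 m.
That puts it at 1.647 + 0.183 = 1.83 m from the right end.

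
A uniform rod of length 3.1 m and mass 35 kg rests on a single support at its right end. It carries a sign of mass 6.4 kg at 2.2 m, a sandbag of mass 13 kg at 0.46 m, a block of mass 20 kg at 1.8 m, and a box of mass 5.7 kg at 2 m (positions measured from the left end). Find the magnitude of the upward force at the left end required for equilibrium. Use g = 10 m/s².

Taking torques about the right end:
Beam weight: 35 × 10 = 350 N down at 1.55 m → arm 1.55 m, τ = 350 × 1.55 = 542.5 N·m counterclockwise.
Sign: 6.4 × 10 = 64 N down at 2.2 m → arm 0.9 m, τ = 64 × 0.9 = 57.6 N·m counterclockwise.
Sandbag: 13 × 10 = 130 N down at 0.46 m → arm 2.64 m, τ = 130 × 2.64 = 343.2 N·m counterclockwise.
Block: 20 × 10 = 200 N down at 1.8 m → arm 1.3 m, τ = 200 × 1.3 = 260 N·m counterclockwise.
Box: 5.7 × 10 = 57 N down at 2 m → arm 1.1 m, τ = 57 × 1.1 = 62.7 N·m counterclockwise.
Net moment of the loads = 1266 N·m counterclockwise.
The upward force F acts at the left end, arm 3.1 m, giving F × 3.1 clockwise.
Setting net torque to zero: F × 3.1 = 1266 → F = 1266 / 3.1 = 408 N.

F ≈ 408 N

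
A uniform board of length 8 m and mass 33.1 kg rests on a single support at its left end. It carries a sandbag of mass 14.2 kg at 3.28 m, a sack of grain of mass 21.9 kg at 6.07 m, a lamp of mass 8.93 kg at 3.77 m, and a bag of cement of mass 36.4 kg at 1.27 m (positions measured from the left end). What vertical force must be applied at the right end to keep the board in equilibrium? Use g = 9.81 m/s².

F ≈ 480 N

About the left end:
Beam weight: 33.1 × 9.81 = 324.7 N down at 4 m → arm 4 m, τ = 324.7 × 4 = 1299 N·m clockwise.
Sandbag: 14.2 × 9.81 = 139.3 N down at 3.28 m → arm 3.28 m, τ = 139.3 × 3.28 = 456.9 N·m clockwise.
Sack of grain: 21.9 × 9.81 = 214.8 N down at 6.07 m → arm 6.07 m, τ = 214.8 × 6.07 = 1304 N·m clockwise.
Lamp: 8.93 × 9.81 = 87.6 N down at 3.77 m → arm 3.77 m, τ = 87.6 × 3.77 = 330.3 N·m clockwise.
Bag of cement: 36.4 × 9.81 = 357.1 N down at 1.27 m → arm 1.27 m, τ = 357.1 × 1.27 = 453.5 N·m clockwise.
Net moment of the loads = 3844 N·m clockwise.
The upward force F acts at the right end, arm 8 m, giving F × 8 counterclockwise.
Balancing moments: F × 8 = 3844, giving F = 3844 / 8 = 480 N.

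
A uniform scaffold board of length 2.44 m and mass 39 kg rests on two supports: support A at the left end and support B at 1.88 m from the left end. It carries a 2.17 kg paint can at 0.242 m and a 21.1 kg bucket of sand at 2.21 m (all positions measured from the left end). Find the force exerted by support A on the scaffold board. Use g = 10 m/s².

R_A ≈ 119 N

Choose support B as the axis so its reaction then has zero moment arm.
Beam weight: 39 × 10 = 390 N down at 1.22 m → arm 0.66 m, τ = 390 × 0.66 = 257.4 N·m counterclockwise.
Paint can: 2.17 × 10 = 21.7 N down at 0.242 m → arm 1.638 m, τ = 21.7 × 1.638 = 35.54 N·m counterclockwise.
Bucket of sand: 21.1 × 10 = 211 N down at 2.21 m → arm 0.33 m, τ = 211 × 0.33 = 69.63 N·m clockwise.
Net load moment about support B = 223.3 N·m counterclockwise.
Reaction R at support A is upward at 0 m, arm 1.88 m → moment R × 1.88 clockwise.
For rotational equilibrium, R × 1.88 = 223.3, so R = 119 N.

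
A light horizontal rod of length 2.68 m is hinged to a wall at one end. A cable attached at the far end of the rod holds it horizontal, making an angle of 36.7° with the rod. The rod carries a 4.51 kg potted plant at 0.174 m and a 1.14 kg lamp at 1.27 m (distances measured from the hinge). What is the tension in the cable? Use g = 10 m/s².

T ≈ 13.9 N

About the hinge:
Potted plant: 4.51 × 10 = 45.1 N down at 0.174 m → arm 0.174 m, τ = 45.1 × 0.174 = 7.847 N·m clockwise.
Lamp: 1.14 × 10 = 11.4 N down at 1.27 m → arm 1.27 m, τ = 11.4 × 1.27 = 14.48 N·m clockwise.
Total clockwise load moment = 22.33 N·m.
The cable tension T acts at 2.68 m; only its component perpendicular to the rod, T sinθ, produces torque. sin 36.7° = 0.5976.
Στ = 0 ⇒ T × 2.68 × 0.5976 = 22.33 ⇒ T = 22.33 / 1.602 = 13.9 N.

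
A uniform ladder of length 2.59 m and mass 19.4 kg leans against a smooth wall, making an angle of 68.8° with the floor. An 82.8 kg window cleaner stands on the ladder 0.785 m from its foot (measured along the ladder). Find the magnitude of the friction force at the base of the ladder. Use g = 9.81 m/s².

Taking torques about the foot of the ladder:
Ladder weight 19.4×9.81 = 190.3 N acts at 1.295 m along the ladder; its horizontal arm is 1.295·cos68.8° = 0.4683 m → τ = 89.12 N·m clockwise.
Window cleaner: 82.8×9.81 = 812.3 N at 0.785 m → arm 0.2839 m → τ = 230.6 N·m clockwise.
Wall normal N acts horizontally at the top; its moment arm is the height L sinθ = 2.59·sin68.8° = 2.415 m, counterclockwise.
For rotational equilibrium, N × 2.415 = 319.7, so N = 132 N.
ΣFx = 0: friction at the foot balances the wall's push, so f = N_wall = 132 N.

f ≈ 132 N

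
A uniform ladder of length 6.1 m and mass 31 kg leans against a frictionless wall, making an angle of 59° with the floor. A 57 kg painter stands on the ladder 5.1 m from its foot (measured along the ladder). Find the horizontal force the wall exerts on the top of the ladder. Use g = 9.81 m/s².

Taking torques about the foot of the ladder:
Ladder weight 31×9.81 = 304.1 N acts at 3.05 m along the ladder; its horizontal arm is 3.05·cos59° = 1.571 m → τ = 477.7 N·m clockwise.
Painter: 57×9.81 = 559.2 N at 5.1 m → arm 2.627 m → τ = 1469 N·m clockwise.
Wall normal N acts horizontally at the top; its moment arm is the height L sinθ = 6.1·sin59° = 5.229 m, counterclockwise.
Στ = 0 ⇒ N × 5.229 = 1947 ⇒ N = 372 N.

N_wall ≈ 372 N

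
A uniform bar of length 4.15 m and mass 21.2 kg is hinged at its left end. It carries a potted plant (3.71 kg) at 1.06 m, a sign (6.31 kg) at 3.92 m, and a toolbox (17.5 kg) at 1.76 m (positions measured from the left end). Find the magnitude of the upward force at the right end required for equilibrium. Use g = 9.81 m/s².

F ≈ 245 N

Take moments about the left end.
Beam weight: 21.2 × 9.81 = 208 N down at 2.075 m → arm 2.075 m, τ = 208 × 2.075 = 431.6 N·m clockwise.
Potted plant: 3.71 × 9.81 = 36.4 N down at 1.06 m → arm 1.06 m, τ = 36.4 × 1.06 = 38.58 N·m clockwise.
Sign: 6.31 × 9.81 = 61.9 N down at 3.92 m → arm 3.92 m, τ = 61.9 × 3.92 = 242.6 N·m clockwise.
Toolbox: 17.5 × 9.81 = 171.7 N down at 1.76 m → arm 1.76 m, τ = 171.7 × 1.76 = 302.2 N·m clockwise.
Net moment of the loads = 1015 N·m clockwise.
The upward force F acts at the right end, arm 4.15 m, giving F × 4.15 counterclockwise.
Setting net torque to zero: F × 4.15 = 1015 → F = 1015 / 4.15 = 245 N.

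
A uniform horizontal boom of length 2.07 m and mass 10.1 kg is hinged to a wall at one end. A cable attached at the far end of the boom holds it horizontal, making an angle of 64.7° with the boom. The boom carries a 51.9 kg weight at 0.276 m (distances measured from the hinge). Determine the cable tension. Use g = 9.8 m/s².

Taking torques about the hinge:
Beam weight: 10.1 × 9.8 = 98.98 N down at 1.035 m → arm 1.035 m, τ = 98.98 × 1.035 = 102.4 N·m clockwise.
Weight: 51.9 × 9.8 = 508.6 N down at 0.276 m → arm 0.276 m, τ = 508.6 × 0.276 = 140.4 N·m clockwise.
Total clockwise load moment = 242.8 N·m.
The cable tension T acts at 2.07 m; only its component perpendicular to the boom, T sinθ, produces torque. sin 64.7° = 0.9041.
Στ = 0 ⇒ T × 2.07 × 0.9041 = 242.8 ⇒ T = 242.8 / 1.871 = 130 N.

T ≈ 130 N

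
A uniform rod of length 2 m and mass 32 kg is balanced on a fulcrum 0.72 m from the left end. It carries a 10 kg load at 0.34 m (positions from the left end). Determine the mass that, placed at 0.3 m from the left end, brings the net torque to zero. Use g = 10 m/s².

Sum moments about the fulcrum (at 0.72 m from the left end) (the support reaction has zero arm there).
Beam weight: 32 × 10 = 320 N down at 1 m → arm 0.28 m, τ = 320 × 0.28 = 89.6 N·m clockwise.
Load: 10 × 10 = 100 N down at 0.34 m → arm 0.38 m, τ = 100 × 0.38 = 38 N·m counterclockwise.
Net moment of known loads = 51.6 N·m clockwise.
An unknown mass m at 0.3 m has arm 0.42 m; its moment is m·g·0.42 counterclockwise.
For rotational equilibrium, m × 10 × 0.42 = 51.6, so m = 51.6 / (10 × 0.42) = 12.3 kg.

m ≈ 12.3 kg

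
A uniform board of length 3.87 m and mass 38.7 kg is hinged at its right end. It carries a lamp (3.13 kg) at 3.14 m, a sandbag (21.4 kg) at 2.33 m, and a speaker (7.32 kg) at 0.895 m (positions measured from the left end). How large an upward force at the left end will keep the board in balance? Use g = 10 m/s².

Taking torques about the right end:
Beam weight: 38.7 × 10 = 387 N down at 1.935 m → arm 1.935 m, τ = 387 × 1.935 = 748.8 N·m counterclockwise.
Lamp: 3.13 × 10 = 31.3 N down at 3.14 m → arm 0.73 m, τ = 31.3 × 0.73 = 22.85 N·m counterclockwise.
Sandbag: 21.4 × 10 = 214 N down at 2.33 m → arm 1.54 m, τ = 214 × 1.54 = 329.6 N·m counterclockwise.
Speaker: 7.32 × 10 = 73.2 N down at 0.895 m → arm 2.975 m, τ = 73.2 × 2.975 = 217.8 N·m counterclockwise.
Net moment of the loads = 1319 N·m counterclockwise.
The upward force F acts at the left end, arm 3.87 m, giving F × 3.87 clockwise.
Setting net torque to zero: F × 3.87 = 1319 → F = 1319 / 3.87 = 341 N.

F ≈ 341 N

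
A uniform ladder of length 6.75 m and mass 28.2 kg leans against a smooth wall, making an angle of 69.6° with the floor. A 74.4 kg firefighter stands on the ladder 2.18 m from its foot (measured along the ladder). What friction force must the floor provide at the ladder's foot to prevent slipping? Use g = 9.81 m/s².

Sum moments about the foot of the ladder (the floor normal and friction both act there and drop out).
Ladder weight 28.2×9.81 = 276.6 N acts at 3.375 m along the ladder; its horizontal arm is 3.375·cos69.6° = 1.176 m → τ = 325.3 N·m clockwise.
Firefighter: 74.4×9.81 = 729.9 N at 2.18 m → arm 0.7599 m → τ = 554.7 N·m clockwise.
Wall normal N acts horizontally at the top; its moment arm is the height L sinθ = 6.75·sin69.6° = 6.327 m, counterclockwise.
Balancing moments: N × 6.327 = 880, giving N = 139 N.
ΣFx = 0: friction at the foot balances the wall's push, so f = N_wall = 139 N.

f ≈ 139 N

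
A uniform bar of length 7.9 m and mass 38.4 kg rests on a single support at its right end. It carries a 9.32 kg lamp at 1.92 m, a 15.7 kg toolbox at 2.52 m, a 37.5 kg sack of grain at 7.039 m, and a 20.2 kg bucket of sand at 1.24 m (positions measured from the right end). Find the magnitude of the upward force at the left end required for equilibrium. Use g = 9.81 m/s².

Take moments about the right end.
Beam weight: 38.4 × 9.81 = 376.7 N down at 3.95 m → arm 3.95 m, τ = 376.7 × 3.95 = 1488 N·m counterclockwise.
Lamp: 9.32 × 9.81 = 91.43 N down at 1.92 m → arm 1.92 m, τ = 91.43 × 1.92 = 175.5 N·m counterclockwise.
Toolbox: 15.7 × 9.81 = 154 N down at 2.52 m → arm 2.52 m, τ = 154 × 2.52 = 388.1 N·m counterclockwise.
Sack of grain: 37.5 × 9.81 = 367.9 N down at 7.039 m → arm 7.039 m, τ = 367.9 × 7.039 = 2590 N·m counterclockwise.
Bucket of sand: 20.2 × 9.81 = 198.2 N down at 1.24 m → arm 1.24 m, τ = 198.2 × 1.24 = 245.8 N·m counterclockwise.
Net moment of the loads = 4887 N·m counterclockwise.
The upward force F acts at the left end, arm 7.9 m, giving F × 7.9 clockwise.
Setting net torque to zero: F × 7.9 = 4887 → F = 4887 / 7.9 = 619 N.

F ≈ 619 N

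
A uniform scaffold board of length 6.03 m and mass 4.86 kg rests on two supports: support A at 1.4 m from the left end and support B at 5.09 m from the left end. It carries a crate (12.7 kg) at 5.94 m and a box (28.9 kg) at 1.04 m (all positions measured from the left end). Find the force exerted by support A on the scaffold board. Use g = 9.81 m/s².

Take moments about support B.
Beam weight: 4.86 × 9.81 = 47.68 N down at 3.015 m → arm 2.075 m, τ = 47.68 × 2.075 = 98.94 N·m counterclockwise.
Crate: 12.7 × 9.81 = 124.6 N down at 5.94 m → arm 0.85 m, τ = 124.6 × 0.85 = 105.9 N·m clockwise.
Box: 28.9 × 9.81 = 283.5 N down at 1.04 m → arm 4.05 m, τ = 283.5 × 4.05 = 1148 N·m counterclockwise.
Net load moment about support B = 1141 N·m counterclockwise.
Reaction R at support A is upward at 1.4 m, arm 3.69 m → moment R × 3.69 clockwise.
For rotational equilibrium, R × 3.69 = 1141, so R = 309 N.

R_A ≈ 309 N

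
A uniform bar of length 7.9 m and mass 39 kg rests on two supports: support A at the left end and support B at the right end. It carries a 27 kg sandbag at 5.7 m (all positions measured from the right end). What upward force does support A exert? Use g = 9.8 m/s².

R_A ≈ 382 N

Choose support B as the axis so its reaction then has zero moment arm.
Beam weight: 39 × 9.8 = 382.2 N down at 3.95 m → arm 3.95 m, τ = 382.2 × 3.95 = 1510 N·m counterclockwise.
Sandbag: 27 × 9.8 = 264.6 N down at 5.7 m → arm 5.7 m, τ = 264.6 × 5.7 = 1508 N·m counterclockwise.
Net load moment about support B = 3018 N·m counterclockwise.
Reaction R at support A is upward at 7.9 m, arm 7.9 m → moment R × 7.9 clockwise.
For rotational equilibrium, R × 7.9 = 3018, so R = 382 N.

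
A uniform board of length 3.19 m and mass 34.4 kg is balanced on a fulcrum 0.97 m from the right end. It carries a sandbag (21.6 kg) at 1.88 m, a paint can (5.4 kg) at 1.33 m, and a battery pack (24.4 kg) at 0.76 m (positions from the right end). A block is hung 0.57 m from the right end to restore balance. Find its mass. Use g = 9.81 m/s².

m ≈ 94.9 kg

Sum moments about the fulcrum (at 0.97 m from the right end) (the support reaction has zero arm there).
Beam weight: 34.4 × 9.81 = 337.5 N down at 1.595 m → arm 0.625 m, τ = 337.5 × 0.625 = 210.9 N·m counterclockwise.
Sandbag: 21.6 × 9.81 = 211.9 N down at 1.88 m → arm 0.91 m, τ = 211.9 × 0.91 = 192.8 N·m counterclockwise.
Paint can: 5.4 × 9.81 = 52.97 N down at 1.33 m → arm 0.36 m, τ = 52.97 × 0.36 = 19.07 N·m counterclockwise.
Battery pack: 24.4 × 9.81 = 239.4 N down at 0.76 m → arm 0.21 m, τ = 239.4 × 0.21 = 50.27 N·m clockwise.
Net moment of known loads = 372.5 N·m counterclockwise.
An unknown mass m at 0.57 m has arm 0.4 m; its moment is m·g·0.4 clockwise.
Balancing moments: m × 9.81 × 0.4 = 372.5, giving m = 372.5 / (9.81 × 0.4) = 94.9 kg.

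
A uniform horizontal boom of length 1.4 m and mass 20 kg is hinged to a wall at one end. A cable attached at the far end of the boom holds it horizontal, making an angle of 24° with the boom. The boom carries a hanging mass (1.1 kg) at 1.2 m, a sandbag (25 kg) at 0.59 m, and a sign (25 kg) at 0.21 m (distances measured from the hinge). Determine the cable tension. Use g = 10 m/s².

T ≈ 620 N

Take moments about the hinge.
Beam weight: 20 × 10 = 200 N down at 0.7 m → arm 0.7 m, τ = 200 × 0.7 = 140 N·m clockwise.
Hanging mass: 1.1 × 10 = 11 N down at 1.2 m → arm 1.2 m, τ = 11 × 1.2 = 13.2 N·m clockwise.
Sandbag: 25 × 10 = 250 N down at 0.59 m → arm 0.59 m, τ = 250 × 0.59 = 147.5 N·m clockwise.
Sign: 25 × 10 = 250 N down at 0.21 m → arm 0.21 m, τ = 250 × 0.21 = 52.5 N·m clockwise.
Total clockwise load moment = 353.2 N·m.
The cable tension T acts at 1.4 m; only its component perpendicular to the boom, T sinθ, produces torque. sin 24° = 0.4067.
Στ = 0 ⇒ T × 1.4 × 0.4067 = 353.2 ⇒ T = 353.2 / 0.5694 = 620 N.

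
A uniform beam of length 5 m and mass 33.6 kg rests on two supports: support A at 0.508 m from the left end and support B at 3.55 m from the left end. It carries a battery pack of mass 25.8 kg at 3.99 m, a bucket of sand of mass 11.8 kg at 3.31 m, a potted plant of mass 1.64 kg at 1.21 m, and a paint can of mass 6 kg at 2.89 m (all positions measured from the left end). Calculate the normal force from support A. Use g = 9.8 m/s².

R_A ≈ 111 N

Take moments about support B.
Beam weight: 33.6 × 9.8 = 329.3 N down at 2.5 m → arm 1.05 m, τ = 329.3 × 1.05 = 345.8 N·m counterclockwise.
Battery pack: 25.8 × 9.8 = 252.8 N down at 3.99 m → arm 0.44 m, τ = 252.8 × 0.44 = 111.2 N·m clockwise.
Bucket of sand: 11.8 × 9.8 = 115.6 N down at 3.31 m → arm 0.24 m, τ = 115.6 × 0.24 = 27.74 N·m counterclockwise.
Potted plant: 1.64 × 9.8 = 16.07 N down at 1.21 m → arm 2.34 m, τ = 16.07 × 2.34 = 37.6 N·m counterclockwise.
Paint can: 6 × 9.8 = 58.8 N down at 2.89 m → arm 0.66 m, τ = 58.8 × 0.66 = 38.81 N·m counterclockwise.
Net load moment about support B = 338.8 N·m counterclockwise.
Reaction R at support A is upward at 0.508 m, arm 3.042 m → moment R × 3.042 clockwise.
Στ = 0 ⇒ R × 3.042 = 338.8 ⇒ R = 111 N.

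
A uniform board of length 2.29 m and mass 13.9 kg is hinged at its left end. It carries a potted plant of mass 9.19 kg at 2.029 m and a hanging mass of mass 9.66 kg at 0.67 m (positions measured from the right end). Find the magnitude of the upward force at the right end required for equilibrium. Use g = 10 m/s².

Choose the left end as the axis so the unknown pivot reaction has zero arm there.
Beam weight: 13.9 × 10 = 139 N down at 1.145 m → arm 1.145 m, τ = 139 × 1.145 = 159.2 N·m clockwise.
Potted plant: 9.19 × 10 = 91.9 N down at 2.029 m → arm 0.261 m, τ = 91.9 × 0.261 = 23.99 N·m clockwise.
Hanging mass: 9.66 × 10 = 96.6 N down at 0.67 m → arm 1.62 m, τ = 96.6 × 1.62 = 156.5 N·m clockwise.
Net moment of the loads = 339.7 N·m clockwise.
The upward force F acts at the right end, arm 2.29 m, giving F × 2.29 counterclockwise.
Setting net torque to zero: F × 2.29 = 339.7 → F = 339.7 / 2.29 = 148 N.

F ≈ 148 N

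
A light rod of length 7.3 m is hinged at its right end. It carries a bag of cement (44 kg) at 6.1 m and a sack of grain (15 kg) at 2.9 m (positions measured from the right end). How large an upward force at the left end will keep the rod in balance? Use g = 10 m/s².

Taking torques about the right end:
Bag of cement: 44 × 10 = 440 N down at 6.1 m → arm 6.1 m, τ = 440 × 6.1 = 2684 N·m counterclockwise.
Sack of grain: 15 × 10 = 150 N down at 2.9 m → arm 2.9 m, τ = 150 × 2.9 = 435 N·m counterclockwise.
Net moment of the loads = 3119 N·m counterclockwise.
The upward force F acts at the left end, arm 7.3 m, giving F × 7.3 clockwise.
Στ = 0 ⇒ F × 7.3 = 3119 ⇒ F = 3119 / 7.3 = 427 N.

F ≈ 427 N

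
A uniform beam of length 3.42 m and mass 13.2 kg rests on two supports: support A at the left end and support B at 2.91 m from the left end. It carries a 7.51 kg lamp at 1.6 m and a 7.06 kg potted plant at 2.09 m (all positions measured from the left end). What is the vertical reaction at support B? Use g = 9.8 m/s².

About support A:
Beam weight: 13.2 × 9.8 = 129.4 N down at 1.71 m → arm 1.71 m, τ = 129.4 × 1.71 = 221.3 N·m clockwise.
Lamp: 7.51 × 9.8 = 73.6 N down at 1.6 m → arm 1.6 m, τ = 73.6 × 1.6 = 117.8 N·m clockwise.
Potted plant: 7.06 × 9.8 = 69.19 N down at 2.09 m → arm 2.09 m, τ = 69.19 × 2.09 = 144.6 N·m clockwise.
Net load moment about support A = 483.7 N·m clockwise.
Reaction R at support B is upward at 2.91 m, arm 2.91 m → moment R × 2.91 counterclockwise.
Στ = 0 ⇒ R × 2.91 = 483.7 ⇒ R = 166 N.

R_B ≈ 166 N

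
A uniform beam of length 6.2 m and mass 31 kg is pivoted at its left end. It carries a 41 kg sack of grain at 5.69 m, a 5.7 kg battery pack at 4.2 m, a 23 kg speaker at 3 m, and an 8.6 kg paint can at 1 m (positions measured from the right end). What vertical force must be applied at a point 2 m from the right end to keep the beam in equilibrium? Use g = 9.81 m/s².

About the left end:
Beam weight: 31 × 9.81 = 304.1 N down at 3.1 m → arm 3.1 m, τ = 304.1 × 3.1 = 942.7 N·m clockwise.
Sack of grain: 41 × 9.81 = 402.2 N down at 5.69 m → arm 0.51 m, τ = 402.2 × 0.51 = 205.1 N·m clockwise.
Battery pack: 5.7 × 9.81 = 55.92 N down at 4.2 m → arm 2 m, τ = 55.92 × 2 = 111.8 N·m clockwise.
Speaker: 23 × 9.81 = 225.6 N down at 3 m → arm 3.2 m, τ = 225.6 × 3.2 = 721.9 N·m clockwise.
Paint can: 8.6 × 9.81 = 84.37 N down at 1 m → arm 5.2 m, τ = 84.37 × 5.2 = 438.7 N·m clockwise.
Net moment of the loads = 2420 N·m clockwise.
The upward force F acts at a point 2 m from the right end, arm 4.2 m, giving F × 4.2 counterclockwise.
For rotational equilibrium, F × 4.2 = 2420, so F = 2420 / 4.2 = 576 N.

F ≈ 576 N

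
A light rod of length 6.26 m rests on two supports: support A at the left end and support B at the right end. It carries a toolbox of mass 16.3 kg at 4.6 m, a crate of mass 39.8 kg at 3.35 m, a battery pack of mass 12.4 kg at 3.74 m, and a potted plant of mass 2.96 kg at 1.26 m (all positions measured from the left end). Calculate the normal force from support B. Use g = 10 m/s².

R_B ≈ 413 N

Take moments about support A.
Toolbox: 16.3 × 10 = 163 N down at 4.6 m → arm 4.6 m, τ = 163 × 4.6 = 749.8 N·m clockwise.
Crate: 39.8 × 10 = 398 N down at 3.35 m → arm 3.35 m, τ = 398 × 3.35 = 1333 N·m clockwise.
Battery pack: 12.4 × 10 = 124 N down at 3.74 m → arm 3.74 m, τ = 124 × 3.74 = 463.8 N·m clockwise.
Potted plant: 2.96 × 10 = 29.6 N down at 1.26 m → arm 1.26 m, τ = 29.6 × 1.26 = 37.3 N·m clockwise.
Net load moment about support A = 2584 N·m clockwise.
Reaction R at support B is upward at 6.26 m, arm 6.26 m → moment R × 6.26 counterclockwise.
Στ = 0 ⇒ R × 6.26 = 2584 ⇒ R = 413 N.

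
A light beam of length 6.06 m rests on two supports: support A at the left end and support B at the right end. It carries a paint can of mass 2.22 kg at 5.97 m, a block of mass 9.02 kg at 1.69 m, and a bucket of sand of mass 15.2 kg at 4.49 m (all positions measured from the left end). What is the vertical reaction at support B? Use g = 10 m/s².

Take moments about support A.
Paint can: 2.22 × 10 = 22.2 N down at 5.97 m → arm 5.97 m, τ = 22.2 × 5.97 = 132.5 N·m clockwise.
Block: 9.02 × 10 = 90.2 N down at 1.69 m → arm 1.69 m, τ = 90.2 × 1.69 = 152.4 N·m clockwise.
Bucket of sand: 15.2 × 10 = 152 N down at 4.49 m → arm 4.49 m, τ = 152 × 4.49 = 682.5 N·m clockwise.
Net load moment about support A = 967.4 N·m clockwise.
Reaction R at support B is upward at 6.06 m, arm 6.06 m → moment R × 6.06 counterclockwise.
Balancing moments: R × 6.06 = 967.4, giving R = 160 N.

R_B ≈ 160 N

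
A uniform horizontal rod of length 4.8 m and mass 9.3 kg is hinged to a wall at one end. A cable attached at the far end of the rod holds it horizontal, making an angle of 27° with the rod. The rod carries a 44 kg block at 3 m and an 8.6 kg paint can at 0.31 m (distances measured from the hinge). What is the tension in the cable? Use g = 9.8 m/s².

Choose the hinge as the axis so the unknown hinge reaction has zero arm there.
Beam weight: 9.3 × 9.8 = 91.14 N down at 2.4 m → arm 2.4 m, τ = 91.14 × 2.4 = 218.7 N·m clockwise.
Block: 44 × 9.8 = 431.2 N down at 3 m → arm 3 m, τ = 431.2 × 3 = 1294 N·m clockwise.
Paint can: 8.6 × 9.8 = 84.28 N down at 0.31 m → arm 0.31 m, τ = 84.28 × 0.31 = 26.13 N·m clockwise.
Total clockwise load moment = 1539 N·m.
The cable tension T acts at 4.8 m; only its component perpendicular to the rod, T sinθ, produces torque. sin 27° = 0.454.
Στ = 0 ⇒ T × 4.8 × 0.454 = 1539 ⇒ T = 1539 / 2.179 = 706 N.

T ≈ 706 N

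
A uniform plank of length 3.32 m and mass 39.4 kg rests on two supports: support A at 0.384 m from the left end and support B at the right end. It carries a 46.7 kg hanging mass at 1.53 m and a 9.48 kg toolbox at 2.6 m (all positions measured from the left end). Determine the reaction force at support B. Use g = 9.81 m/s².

R_B ≈ 417 N

Sum moments about support A (its reaction then has zero moment arm).
Beam weight: 39.4 × 9.81 = 386.5 N down at 1.66 m → arm 1.276 m, τ = 386.5 × 1.276 = 493.2 N·m clockwise.
Hanging mass: 46.7 × 9.81 = 458.1 N down at 1.53 m → arm 1.146 m, τ = 458.1 × 1.146 = 525 N·m clockwise.
Toolbox: 9.48 × 9.81 = 93 N down at 2.6 m → arm 2.216 m, τ = 93 × 2.216 = 206.1 N·m clockwise.
Net load moment about support A = 1224 N·m clockwise.
Reaction R at support B is upward at 3.32 m, arm 2.936 m → moment R × 2.936 counterclockwise.
Setting net torque to zero: R × 2.936 = 1224 → R = 417 N.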